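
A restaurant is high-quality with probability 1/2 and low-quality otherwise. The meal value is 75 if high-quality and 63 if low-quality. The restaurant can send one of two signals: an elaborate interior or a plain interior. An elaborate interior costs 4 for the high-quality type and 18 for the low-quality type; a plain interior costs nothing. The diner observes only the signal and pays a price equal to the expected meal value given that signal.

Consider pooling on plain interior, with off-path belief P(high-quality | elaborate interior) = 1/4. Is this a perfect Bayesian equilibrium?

On the equilibrium path (plain interior) the diner holds the prior 1/2 and pays 1/2·75 + 1/2·63 = 69. Off-path (elaborate interior) belief 1/4 gives 1/4·75 + 3/4·63 = 66.
High-quality: plain interior gives 69 − 0 = 69; elaborate interior gives 66 − 4 = 62. Stays. ✓
Low-quality: plain interior gives 69 − 0 = 69; elaborate interior gives 66 − 18 = 48. Stays. ✓
Beliefs are Bayes-consistent on-path and both types best-respond.

Yes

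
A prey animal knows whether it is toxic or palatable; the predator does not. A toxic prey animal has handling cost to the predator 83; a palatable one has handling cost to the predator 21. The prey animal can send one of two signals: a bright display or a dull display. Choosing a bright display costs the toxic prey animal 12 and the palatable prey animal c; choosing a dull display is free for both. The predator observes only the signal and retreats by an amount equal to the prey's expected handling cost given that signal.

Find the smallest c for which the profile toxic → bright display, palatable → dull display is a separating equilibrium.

Under separation: bright display → toxic (pays 83); dull display → palatable (pays 21).
Toxic: 83 − 12 = 71 ≥ 21 − 0 = 21. Holds regardless of c. ✓
Palatable: 21 − 0 ≥ 83 − c, so c ≥ 83 − 21 = 62.

62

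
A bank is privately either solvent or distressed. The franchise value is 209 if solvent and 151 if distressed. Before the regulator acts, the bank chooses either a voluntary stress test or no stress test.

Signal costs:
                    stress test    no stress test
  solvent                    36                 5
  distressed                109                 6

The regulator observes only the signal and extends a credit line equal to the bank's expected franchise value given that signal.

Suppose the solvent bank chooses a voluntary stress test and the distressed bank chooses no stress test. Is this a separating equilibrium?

Yes

If types separate, stress test earns payment 209 and no stress test earns 151.
Solvent: stress test gives 209 − 36 = 173; no stress test gives 151 − 5 = 146. No deviation. ✓
Distressed: no stress test gives 151 − 6 = 145; stress test gives 209 − 109 = 100. No deviation. ✓
Both incentive constraints hold.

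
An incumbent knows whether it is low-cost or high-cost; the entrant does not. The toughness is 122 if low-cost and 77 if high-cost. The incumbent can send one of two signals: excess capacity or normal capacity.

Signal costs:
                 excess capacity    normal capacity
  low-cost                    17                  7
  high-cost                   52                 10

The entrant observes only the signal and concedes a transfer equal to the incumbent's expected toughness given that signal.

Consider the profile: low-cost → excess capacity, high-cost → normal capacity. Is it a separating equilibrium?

No

Under separation the entrant infers type exactly: excess capacity → low-cost (pays 122), normal capacity → high-cost (pays 77).
Low-cost: excess capacity gives 122 − 17 = 105; normal capacity gives 77 − 7 = 70. No deviation. ✓
High-cost: normal capacity gives 77 − 10 = 67; excess capacity gives 122 − 52 = 70. Would deviate. ✗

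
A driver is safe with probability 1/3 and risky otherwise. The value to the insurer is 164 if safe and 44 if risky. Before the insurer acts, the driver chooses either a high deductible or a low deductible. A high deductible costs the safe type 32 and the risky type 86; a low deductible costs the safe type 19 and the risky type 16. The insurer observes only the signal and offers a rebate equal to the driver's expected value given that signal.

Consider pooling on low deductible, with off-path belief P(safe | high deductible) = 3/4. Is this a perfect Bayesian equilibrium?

On the equilibrium path (low deductible) the insurer holds the prior 1/3 and pays 1/3·164 + 2/3·44 = 84. Off-path (high deductible) belief 3/4 gives 3/4·164 + 1/4·44 = 134.
Safe: low deductible gives 84 − 19 = 65; high deductible gives 134 − 32 = 102. Deviates. ✗
Risky: low deductible gives 84 − 16 = 68; high deductible gives 134 − 86 = 48. Stays. ✓

No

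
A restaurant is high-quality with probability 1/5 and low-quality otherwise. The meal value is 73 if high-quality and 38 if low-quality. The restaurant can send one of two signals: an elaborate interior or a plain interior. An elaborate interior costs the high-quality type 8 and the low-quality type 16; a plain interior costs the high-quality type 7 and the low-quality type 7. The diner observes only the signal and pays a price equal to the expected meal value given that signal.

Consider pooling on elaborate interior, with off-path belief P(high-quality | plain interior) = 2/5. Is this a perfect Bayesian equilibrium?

At the pooled signal (elaborate interior) the diner holds the prior 1/5 and pays 1/5·73 + 4/5·38 = 45. Off-path (plain interior) belief 2/5 gives 2/5·73 + 3/5·38 = 52.
High-quality: elaborate interior gives 45 − 8 = 37; plain interior gives 52 − 7 = 45. Deviates. ✗
Low-quality: elaborate interior gives 45 − 16 = 29; plain interior gives 52 − 7 = 45. Deviates. ✗

No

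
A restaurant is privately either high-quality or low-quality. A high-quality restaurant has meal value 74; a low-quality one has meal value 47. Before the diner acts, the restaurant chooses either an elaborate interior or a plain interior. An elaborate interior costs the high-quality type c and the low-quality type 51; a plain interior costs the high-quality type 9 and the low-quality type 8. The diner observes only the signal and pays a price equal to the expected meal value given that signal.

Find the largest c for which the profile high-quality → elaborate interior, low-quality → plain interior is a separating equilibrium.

Under separation: elaborate interior → high-quality (pays 74); plain interior → low-quality (pays 47).
Low-quality: 47 − 8 = 39 ≥ 74 − 51 = 23. Holds regardless of c. ✓
High-quality: 74 − c ≥ 47 − 9, so c ≤ 74 − 38 = 36.

36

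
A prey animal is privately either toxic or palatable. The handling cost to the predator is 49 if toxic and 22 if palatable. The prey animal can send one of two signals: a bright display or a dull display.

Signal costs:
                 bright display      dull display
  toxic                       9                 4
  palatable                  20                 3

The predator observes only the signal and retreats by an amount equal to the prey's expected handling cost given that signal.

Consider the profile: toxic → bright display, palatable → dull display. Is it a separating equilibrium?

Under separation the predator infers type exactly: bright display → toxic (pays 49), dull display → palatable (pays 22).
Toxic: bright display gives 49 − 9 = 40; dull display gives 22 − 4 = 18. No deviation. ✓
Palatable: dull display gives 22 − 3 = 19; bright display gives 49 − 20 = 29. Would deviate. ✗

No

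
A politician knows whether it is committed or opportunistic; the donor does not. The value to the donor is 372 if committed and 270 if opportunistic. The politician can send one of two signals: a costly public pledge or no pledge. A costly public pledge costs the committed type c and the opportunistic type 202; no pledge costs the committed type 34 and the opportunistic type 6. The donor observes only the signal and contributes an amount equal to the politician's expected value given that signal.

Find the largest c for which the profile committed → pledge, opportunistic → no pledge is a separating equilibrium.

Under separation: pledge → committed (pays 372); no pledge → opportunistic (pays 270).
Opportunistic: 270 − 6 = 264 ≥ 372 − 202 = 170. Holds regardless of c. ✓
Committed: 372 − c ≥ 270 − 34, so c ≤ 372 − 236 = 136.

136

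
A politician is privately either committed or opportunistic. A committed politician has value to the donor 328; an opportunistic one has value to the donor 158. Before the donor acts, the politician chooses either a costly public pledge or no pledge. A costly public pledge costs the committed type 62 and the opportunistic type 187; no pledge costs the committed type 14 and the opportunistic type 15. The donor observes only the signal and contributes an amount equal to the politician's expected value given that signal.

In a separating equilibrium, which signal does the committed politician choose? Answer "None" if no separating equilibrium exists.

Try committed → pledge, opportunistic → no pledge:
  If types separate, pledge earns payment 328 and no pledge earns 158.
  Committed: pledge gives 328 − 62 = 266; no pledge gives 158 − 14 = 144. No deviation. ✓
  Opportunistic: no pledge gives 158 − 15 = 143; pledge gives 328 − 187 = 141. No deviation. ✓
Both hold — the committed type sends pledge.

pledge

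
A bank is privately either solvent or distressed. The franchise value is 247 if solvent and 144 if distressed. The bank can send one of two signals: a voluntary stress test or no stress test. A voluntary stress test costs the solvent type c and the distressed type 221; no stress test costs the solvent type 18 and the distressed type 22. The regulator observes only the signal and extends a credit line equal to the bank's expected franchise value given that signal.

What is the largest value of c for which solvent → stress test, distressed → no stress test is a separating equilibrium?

Under separation: stress test → solvent (pays 247); no stress test → distressed (pays 144).
Distressed: 144 − 22 = 122 ≥ 247 − 221 = 26. Holds regardless of c. ✓
Solvent: 247 − c ≥ 144 − 18, so c ≤ 247 − 126 = 121.

121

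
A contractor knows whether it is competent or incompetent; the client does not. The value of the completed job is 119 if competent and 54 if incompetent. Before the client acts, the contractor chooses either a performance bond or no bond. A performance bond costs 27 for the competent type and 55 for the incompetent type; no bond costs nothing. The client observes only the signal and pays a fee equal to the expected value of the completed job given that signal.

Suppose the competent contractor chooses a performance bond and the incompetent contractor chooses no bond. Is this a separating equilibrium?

If types separate, bond earns payment 119 and no bond earns 54.
Competent: bond gives 119 − 27 = 92; no bond gives 54 − 0 = 54. No deviation. ✓
Incompetent: no bond gives 54 − 0 = 54; bond gives 119 − 55 = 64. Would deviate. ✗

No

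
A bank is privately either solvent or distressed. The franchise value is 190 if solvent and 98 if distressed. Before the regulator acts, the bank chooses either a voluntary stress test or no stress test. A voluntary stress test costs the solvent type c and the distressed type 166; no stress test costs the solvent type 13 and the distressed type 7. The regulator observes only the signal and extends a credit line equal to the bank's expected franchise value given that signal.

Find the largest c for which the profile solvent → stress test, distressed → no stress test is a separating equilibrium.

Under separation: stress test → solvent (pays 190); no stress test → distressed (pays 98).
Distressed: 98 − 7 = 91 ≥ 190 − 166 = 24. Holds regardless of c. ✓
Solvent: 190 − c ≥ 98 − 13, so c ≤ 190 − 85 = 105.

105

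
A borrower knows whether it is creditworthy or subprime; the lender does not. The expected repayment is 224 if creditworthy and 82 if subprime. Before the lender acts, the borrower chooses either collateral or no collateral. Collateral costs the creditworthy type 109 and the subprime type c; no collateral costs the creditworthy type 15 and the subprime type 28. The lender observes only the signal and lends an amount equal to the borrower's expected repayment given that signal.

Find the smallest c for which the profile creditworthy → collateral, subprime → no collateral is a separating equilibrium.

170

Under separation: collateral → creditworthy (pays 224); no collateral → subprime (pays 82).
Creditworthy: 224 − 109 = 115 ≥ 82 − 15 = 67. Holds regardless of c. ✓
Subprime: 82 − 28 ≥ 224 − c, so c ≥ 224 − 54 = 170.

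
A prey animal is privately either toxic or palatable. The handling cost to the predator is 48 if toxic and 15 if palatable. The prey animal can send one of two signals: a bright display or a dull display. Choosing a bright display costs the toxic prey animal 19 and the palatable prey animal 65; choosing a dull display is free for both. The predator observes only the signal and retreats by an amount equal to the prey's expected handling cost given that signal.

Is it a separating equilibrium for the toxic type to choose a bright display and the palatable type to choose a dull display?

Under separation the predator infers type exactly: bright display → toxic (pays 48), dull display → palatable (pays 15).
Toxic: bright display gives 48 − 19 = 29; dull display gives 15 − 0 = 15. No deviation. ✓
Palatable: dull display gives 15 − 0 = 15; bright display gives 48 − 65 = -17. No deviation. ✓
Neither type gains from mimicking the other.

Yes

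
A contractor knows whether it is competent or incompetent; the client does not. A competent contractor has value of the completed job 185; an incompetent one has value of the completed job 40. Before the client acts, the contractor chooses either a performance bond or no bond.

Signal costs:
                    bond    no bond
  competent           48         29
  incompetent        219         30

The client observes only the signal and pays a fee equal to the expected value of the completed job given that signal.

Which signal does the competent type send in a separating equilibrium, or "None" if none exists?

Try competent → bond, incompetent → no bond:
  If types separate, bond earns payment 185 and no bond earns 40.
  Competent: bond gives 185 − 48 = 137; no bond gives 40 − 29 = 11. No deviation. ✓
  Incompetent: no bond gives 40 − 30 = 10; bond gives 185 − 219 = -34. No deviation. ✓
Both hold — the competent type sends bond.

bond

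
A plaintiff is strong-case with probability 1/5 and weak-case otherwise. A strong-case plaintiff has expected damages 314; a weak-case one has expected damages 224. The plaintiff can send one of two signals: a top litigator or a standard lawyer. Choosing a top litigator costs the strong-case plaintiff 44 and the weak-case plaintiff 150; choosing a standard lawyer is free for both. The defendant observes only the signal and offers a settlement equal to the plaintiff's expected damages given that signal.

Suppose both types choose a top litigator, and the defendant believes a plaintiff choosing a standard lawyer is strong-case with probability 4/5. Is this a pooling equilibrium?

No

At the pooled signal (top litigator) the defendant holds the prior 1/5 and pays 1/5·314 + 4/5·224 = 242. Off-path (standard lawyer) belief 4/5 gives 4/5·314 + 1/5·224 = 296.
Strong-case: top litigator gives 242 − 44 = 198; standard lawyer gives 296 − 0 = 296. Deviates. ✗
Weak-case: top litigator gives 242 − 150 = 92; standard lawyer gives 296 − 0 = 296. Deviates. ✗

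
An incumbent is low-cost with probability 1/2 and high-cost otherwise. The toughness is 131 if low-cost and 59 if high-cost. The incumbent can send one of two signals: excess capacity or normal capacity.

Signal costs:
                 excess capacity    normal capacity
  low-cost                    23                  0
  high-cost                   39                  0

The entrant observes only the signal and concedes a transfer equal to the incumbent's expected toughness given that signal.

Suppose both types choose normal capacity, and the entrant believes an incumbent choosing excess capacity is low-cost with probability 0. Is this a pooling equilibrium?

At the pooled signal (normal capacity) the entrant holds the prior 1/2 and pays 1/2·131 + 1/2·59 = 95. Off-path (excess capacity) belief 0 gives 0·131 + 1·59 = 59.
Low-cost: normal capacity gives 95 − 0 = 95; excess capacity gives 59 − 23 = 36. Stays. ✓
High-cost: normal capacity gives 95 − 0 = 95; excess capacity gives 59 − 39 = 20. Stays. ✓

Yes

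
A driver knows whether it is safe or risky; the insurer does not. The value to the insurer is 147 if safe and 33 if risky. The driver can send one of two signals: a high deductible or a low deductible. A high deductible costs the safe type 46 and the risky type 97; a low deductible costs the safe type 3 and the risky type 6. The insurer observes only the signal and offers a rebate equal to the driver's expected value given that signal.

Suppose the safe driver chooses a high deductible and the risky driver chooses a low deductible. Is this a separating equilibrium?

If types separate, high deductible earns payment 147 and low deductible earns 33.
Safe: high deductible gives 147 − 46 = 101; low deductible gives 33 − 3 = 30. No deviation. ✓
Risky: low deductible gives 33 − 6 = 27; high deductible gives 147 − 97 = 50. Would deviate. ✗

No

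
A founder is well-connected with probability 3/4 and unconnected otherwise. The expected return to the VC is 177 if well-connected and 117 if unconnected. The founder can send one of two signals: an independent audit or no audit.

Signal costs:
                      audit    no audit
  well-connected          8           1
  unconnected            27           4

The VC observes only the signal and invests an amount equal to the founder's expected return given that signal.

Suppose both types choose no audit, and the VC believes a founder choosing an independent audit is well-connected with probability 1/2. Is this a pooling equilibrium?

Yes

At the pooled signal (no audit) the VC holds the prior 3/4 and pays 3/4·177 + 1/4·117 = 162. Off-path (audit) belief 1/2 gives 1/2·177 + 1/2·117 = 147.
Well-connected: no audit gives 162 − 1 = 161; audit gives 147 − 8 = 139. Stays. ✓
Unconnected: no audit gives 162 − 4 = 158; audit gives 147 − 27 = 120. Stays. ✓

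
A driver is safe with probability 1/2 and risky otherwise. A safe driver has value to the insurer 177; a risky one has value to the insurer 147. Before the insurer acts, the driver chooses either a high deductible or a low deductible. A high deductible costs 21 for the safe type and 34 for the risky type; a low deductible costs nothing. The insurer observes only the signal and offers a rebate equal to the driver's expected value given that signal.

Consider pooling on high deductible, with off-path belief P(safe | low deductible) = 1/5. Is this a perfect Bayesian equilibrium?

No

At the pooled signal (high deductible) the insurer holds the prior 1/2 and pays 1/2·177 + 1/2·147 = 162. Off-path (low deductible) belief 1/5 gives 1/5·177 + 4/5·147 = 153.
Safe: high deductible gives 162 − 21 = 141; low deductible gives 153 − 0 = 153. Deviates. ✗
Risky: high deductible gives 162 − 34 = 128; low deductible gives 153 − 0 = 153. Deviates. ✗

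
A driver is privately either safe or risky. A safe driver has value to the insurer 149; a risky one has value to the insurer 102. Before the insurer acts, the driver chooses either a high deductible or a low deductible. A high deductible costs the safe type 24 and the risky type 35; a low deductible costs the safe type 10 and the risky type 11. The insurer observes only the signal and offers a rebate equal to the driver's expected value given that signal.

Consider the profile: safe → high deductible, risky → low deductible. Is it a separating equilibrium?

No

If types separate, high deductible earns payment 149 and low deductible earns 102.
Safe: high deductible gives 149 − 24 = 125; low deductible gives 102 − 10 = 92. No deviation. ✓
Risky: low deductible gives 102 − 11 = 91; high deductible gives 149 − 35 = 114. Would deviate. ✗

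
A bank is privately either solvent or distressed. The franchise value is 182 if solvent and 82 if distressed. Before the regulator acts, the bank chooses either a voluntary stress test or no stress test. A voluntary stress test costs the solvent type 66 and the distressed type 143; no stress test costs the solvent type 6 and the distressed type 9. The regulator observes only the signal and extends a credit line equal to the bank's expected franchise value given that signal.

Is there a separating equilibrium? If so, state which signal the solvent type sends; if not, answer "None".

Try solvent → stress test, distressed → no stress test:
  Under separation the regulator infers type exactly: stress test → solvent (pays 182), no stress test → distressed (pays 82).
  Solvent: stress test gives 182 − 66 = 116; no stress test gives 82 − 6 = 76. No deviation. ✓
  Distressed: no stress test gives 82 − 9 = 73; stress test gives 182 − 143 = 39. No deviation. ✓
Both hold — the solvent type sends stress test.

stress test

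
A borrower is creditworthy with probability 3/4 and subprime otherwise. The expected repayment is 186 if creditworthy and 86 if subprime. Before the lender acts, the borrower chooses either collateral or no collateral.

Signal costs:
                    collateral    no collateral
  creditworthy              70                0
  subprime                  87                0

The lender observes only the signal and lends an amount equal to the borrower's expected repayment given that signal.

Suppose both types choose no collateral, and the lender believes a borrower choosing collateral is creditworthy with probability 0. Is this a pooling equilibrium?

Yes

On the equilibrium path (no collateral) the lender holds the prior 3/4 and pays 3/4·186 + 1/4·86 = 161. Off-path (collateral) belief 0 gives 0·186 + 1·86 = 86.
Creditworthy: no collateral gives 161 − 0 = 161; collateral gives 86 − 70 = 16. Stays. ✓
Subprime: no collateral gives 161 − 0 = 161; collateral gives 86 − 87 = -1. Stays. ✓
Beliefs are Bayes-consistent on-path and both types best-respond.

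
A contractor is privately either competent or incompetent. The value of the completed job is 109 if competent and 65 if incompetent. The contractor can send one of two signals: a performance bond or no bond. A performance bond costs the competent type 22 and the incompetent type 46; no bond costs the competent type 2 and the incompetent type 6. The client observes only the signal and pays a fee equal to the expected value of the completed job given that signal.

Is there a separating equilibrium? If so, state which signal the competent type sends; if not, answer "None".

None

Try competent → bond, incompetent → no bond:
  Under separation the client infers type exactly: bond → competent (pays 109), no bond → incompetent (pays 65).
  Competent: bond gives 109 − 22 = 87; no bond gives 65 − 2 = 63. No deviation. ✓
  Incompetent: no bond gives 65 − 6 = 59; bond gives 109 − 46 = 63. Would deviate. ✗
Try competent → no bond, incompetent → bond:
  Under separation the client infers type exactly: no bond → competent (pays 109), bond → incompetent (pays 65).
  Competent: no bond gives 109 − 2 = 107; bond gives 65 − 22 = 43. No deviation. ✓
  Incompetent: bond gives 65 − 46 = 19; no bond gives 109 − 6 = 103. Would deviate. ✗
Neither assignment is incentive-compatible.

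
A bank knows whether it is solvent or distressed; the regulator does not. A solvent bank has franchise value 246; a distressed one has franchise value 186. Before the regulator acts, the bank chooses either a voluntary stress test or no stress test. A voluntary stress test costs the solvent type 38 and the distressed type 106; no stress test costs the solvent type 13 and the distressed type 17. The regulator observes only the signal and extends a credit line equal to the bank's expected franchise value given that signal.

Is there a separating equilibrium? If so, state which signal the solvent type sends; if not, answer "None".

Try solvent → stress test, distressed → no stress test:
  If types separate, stress test earns payment 246 and no stress test earns 186.
  Solvent: stress test gives 246 − 38 = 208; no stress test gives 186 − 13 = 173. No deviation. ✓
  Distressed: no stress test gives 186 − 17 = 169; stress test gives 246 − 106 = 140. No deviation. ✓
Both hold — the solvent type sends stress test.

stress test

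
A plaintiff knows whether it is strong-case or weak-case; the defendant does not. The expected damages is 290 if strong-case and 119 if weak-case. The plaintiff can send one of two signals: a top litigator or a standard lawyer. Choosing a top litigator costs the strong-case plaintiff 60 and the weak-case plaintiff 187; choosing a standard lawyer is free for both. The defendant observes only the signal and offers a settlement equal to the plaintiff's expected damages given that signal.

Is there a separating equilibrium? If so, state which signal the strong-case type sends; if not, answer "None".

Try strong-case → top litigator, weak-case → standard lawyer:
  Under separation the defendant infers type exactly: top litigator → strong-case (pays 290), standard lawyer → weak-case (pays 119).
  Strong-case: top litigator gives 290 − 60 = 230; standard lawyer gives 119 − 0 = 119. No deviation. ✓
  Weak-case: standard lawyer gives 119 − 0 = 119; top litigator gives 290 − 187 = 103. No deviation. ✓
Both hold — the strong-case type sends top litigator.

top litigator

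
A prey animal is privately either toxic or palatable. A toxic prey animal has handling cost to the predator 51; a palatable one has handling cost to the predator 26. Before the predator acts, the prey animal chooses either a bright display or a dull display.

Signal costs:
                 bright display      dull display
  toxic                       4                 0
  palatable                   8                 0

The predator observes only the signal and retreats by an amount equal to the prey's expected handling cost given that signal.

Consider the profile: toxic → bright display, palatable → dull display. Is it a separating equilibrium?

If types separate, bright display earns payment 51 and dull display earns 26.
Toxic: bright display gives 51 − 4 = 47; dull display gives 26 − 0 = 26. No deviation. ✓
Palatable: dull display gives 26 − 0 = 26; bright display gives 51 − 8 = 43. Would deviate. ✗

No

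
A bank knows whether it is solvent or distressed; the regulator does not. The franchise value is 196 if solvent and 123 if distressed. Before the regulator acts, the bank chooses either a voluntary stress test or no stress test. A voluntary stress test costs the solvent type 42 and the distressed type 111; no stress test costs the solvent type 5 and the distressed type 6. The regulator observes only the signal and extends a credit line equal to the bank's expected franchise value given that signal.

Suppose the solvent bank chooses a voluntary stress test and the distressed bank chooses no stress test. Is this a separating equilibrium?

If types separate, stress test earns payment 196 and no stress test earns 123.
Solvent: stress test gives 196 − 42 = 154; no stress test gives 123 − 5 = 118. No deviation. ✓
Distressed: no stress test gives 123 − 6 = 117; stress test gives 196 − 111 = 85. No deviation. ✓
Neither type gains from mimicking the other.

Yes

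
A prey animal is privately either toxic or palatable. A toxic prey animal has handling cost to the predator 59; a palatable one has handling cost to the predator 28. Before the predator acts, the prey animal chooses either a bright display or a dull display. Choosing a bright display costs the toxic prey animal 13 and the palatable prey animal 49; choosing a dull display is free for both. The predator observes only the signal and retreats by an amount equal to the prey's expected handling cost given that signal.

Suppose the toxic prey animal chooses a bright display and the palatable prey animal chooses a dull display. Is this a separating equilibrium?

Yes

If types separate, bright display earns payment 59 and dull display earns 28.
Toxic: bright display gives 59 − 13 = 46; dull display gives 28 − 0 = 28. No deviation. ✓
Palatable: dull display gives 28 − 0 = 28; bright display gives 59 − 49 = 10. No deviation. ✓
Neither type gains from mimicking the other.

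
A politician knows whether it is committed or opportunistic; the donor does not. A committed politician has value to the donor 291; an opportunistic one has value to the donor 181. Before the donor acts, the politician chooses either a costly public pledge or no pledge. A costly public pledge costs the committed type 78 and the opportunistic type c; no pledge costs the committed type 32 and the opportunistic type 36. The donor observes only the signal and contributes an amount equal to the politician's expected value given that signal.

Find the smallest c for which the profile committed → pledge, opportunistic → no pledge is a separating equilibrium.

Under separation: pledge → committed (pays 291); no pledge → opportunistic (pays 181).
Committed: 291 − 78 = 213 ≥ 181 − 32 = 149. Holds regardless of c. ✓
Opportunistic: 181 − 36 ≥ 291 − c, so c ≥ 291 − 145 = 146.

146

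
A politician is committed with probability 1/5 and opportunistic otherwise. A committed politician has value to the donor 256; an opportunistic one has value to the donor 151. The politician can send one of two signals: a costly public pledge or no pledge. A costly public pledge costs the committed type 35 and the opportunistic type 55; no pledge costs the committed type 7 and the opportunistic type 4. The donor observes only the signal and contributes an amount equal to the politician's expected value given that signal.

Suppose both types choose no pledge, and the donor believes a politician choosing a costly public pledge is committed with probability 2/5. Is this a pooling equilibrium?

On the equilibrium path (no pledge) the donor holds the prior 1/5 and pays 1/5·256 + 4/5·151 = 172. Off-path (pledge) belief 2/5 gives 2/5·256 + 3/5·151 = 193.
Committed: no pledge gives 172 − 7 = 165; pledge gives 193 − 35 = 158. Stays. ✓
Opportunistic: no pledge gives 172 − 4 = 168; pledge gives 193 − 55 = 138. Stays. ✓
Beliefs are Bayes-consistent on-path and both types best-respond.

Yes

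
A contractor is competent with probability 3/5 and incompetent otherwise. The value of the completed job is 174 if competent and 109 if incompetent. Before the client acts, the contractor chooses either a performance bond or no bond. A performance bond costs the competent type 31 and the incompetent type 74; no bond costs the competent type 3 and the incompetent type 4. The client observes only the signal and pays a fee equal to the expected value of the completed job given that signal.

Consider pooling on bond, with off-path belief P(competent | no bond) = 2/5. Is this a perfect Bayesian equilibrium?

No

On the equilibrium path (bond) the client holds the prior 3/5 and pays 3/5·174 + 2/5·109 = 148. Off-path (no bond) belief 2/5 gives 2/5·174 + 3/5·109 = 135.
Competent: bond gives 148 − 31 = 117; no bond gives 135 − 3 = 132. Deviates. ✗
Incompetent: bond gives 148 − 74 = 74; no bond gives 135 − 4 = 131. Deviates. ✗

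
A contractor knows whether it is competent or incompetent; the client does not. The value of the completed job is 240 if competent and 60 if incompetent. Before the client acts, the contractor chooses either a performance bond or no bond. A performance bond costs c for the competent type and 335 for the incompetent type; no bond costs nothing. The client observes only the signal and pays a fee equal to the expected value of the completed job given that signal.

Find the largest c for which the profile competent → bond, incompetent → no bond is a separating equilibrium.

Under separation: bond → competent (pays 240); no bond → incompetent (pays 60).
Incompetent: 60 − 0 = 60 ≥ 240 − 335 = -95. Holds regardless of c. ✓
Competent: 240 − c ≥ 60 − 0, so c ≤ 240 − 60 = 180.

180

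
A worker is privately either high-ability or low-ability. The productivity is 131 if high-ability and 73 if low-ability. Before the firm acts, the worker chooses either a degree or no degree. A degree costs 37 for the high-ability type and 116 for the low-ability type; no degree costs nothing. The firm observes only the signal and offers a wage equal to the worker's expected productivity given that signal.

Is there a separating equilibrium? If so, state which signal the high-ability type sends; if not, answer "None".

Try high-ability → degree, low-ability → no degree:
  If types separate, degree earns payment 131 and no degree earns 73.
  High-ability: degree gives 131 − 37 = 94; no degree gives 73 − 0 = 73. No deviation. ✓
  Low-ability: no degree gives 73 − 0 = 73; degree gives 131 − 116 = 15. No deviation. ✓
Both hold — the high-ability type sends degree.

degree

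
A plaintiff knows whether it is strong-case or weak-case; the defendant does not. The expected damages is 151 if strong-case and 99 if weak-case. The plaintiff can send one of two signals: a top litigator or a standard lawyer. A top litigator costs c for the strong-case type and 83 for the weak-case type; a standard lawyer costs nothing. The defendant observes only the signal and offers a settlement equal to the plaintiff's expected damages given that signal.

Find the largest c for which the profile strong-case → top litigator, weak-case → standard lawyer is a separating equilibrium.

Under separation: top litigator → strong-case (pays 151); standard lawyer → weak-case (pays 99).
Weak-case: 99 − 0 = 99 ≥ 151 − 83 = 68. Holds regardless of c. ✓
Strong-case: 151 − c ≥ 99 − 0, so c ≤ 151 − 99 = 52.

52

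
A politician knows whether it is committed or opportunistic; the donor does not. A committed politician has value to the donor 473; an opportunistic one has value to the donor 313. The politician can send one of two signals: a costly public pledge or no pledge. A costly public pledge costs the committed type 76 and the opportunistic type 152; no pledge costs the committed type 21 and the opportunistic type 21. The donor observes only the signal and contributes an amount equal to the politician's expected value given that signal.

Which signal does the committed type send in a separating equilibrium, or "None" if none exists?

None

Try committed → pledge, opportunistic → no pledge:
  Under separation the donor infers type exactly: pledge → committed (pays 473), no pledge → opportunistic (pays 313).
  Committed: pledge gives 473 − 76 = 397; no pledge gives 313 − 21 = 292. No deviation. ✓
  Opportunistic: no pledge gives 313 − 21 = 292; pledge gives 473 − 152 = 321. Would deviate. ✗
Try committed → no pledge, opportunistic → pledge:
  Under separation the donor infers type exactly: no pledge → committed (pays 473), pledge → opportunistic (pays 313).
  Committed: no pledge gives 473 − 21 = 452; pledge gives 313 − 76 = 237. No deviation. ✓
  Opportunistic: pledge gives 313 − 152 = 161; no pledge gives 473 − 21 = 452. Would deviate. ✗
Neither assignment is incentive-compatible.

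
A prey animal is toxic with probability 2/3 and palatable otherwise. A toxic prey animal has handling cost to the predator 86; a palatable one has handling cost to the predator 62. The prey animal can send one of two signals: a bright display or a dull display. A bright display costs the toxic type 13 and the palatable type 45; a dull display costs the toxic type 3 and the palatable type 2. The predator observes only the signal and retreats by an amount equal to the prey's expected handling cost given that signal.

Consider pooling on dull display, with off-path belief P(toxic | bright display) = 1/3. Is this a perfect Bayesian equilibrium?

Yes

At the pooled signal (dull display) the predator holds the prior 2/3 and pays 2/3·86 + 1/3·62 = 78. Off-path (bright display) belief 1/3 gives 1/3·86 + 2/3·62 = 70.
Toxic: dull display gives 78 − 3 = 75; bright display gives 70 − 13 = 57. Stays. ✓
Palatable: dull display gives 78 − 2 = 76; bright display gives 70 − 45 = 25. Stays. ✓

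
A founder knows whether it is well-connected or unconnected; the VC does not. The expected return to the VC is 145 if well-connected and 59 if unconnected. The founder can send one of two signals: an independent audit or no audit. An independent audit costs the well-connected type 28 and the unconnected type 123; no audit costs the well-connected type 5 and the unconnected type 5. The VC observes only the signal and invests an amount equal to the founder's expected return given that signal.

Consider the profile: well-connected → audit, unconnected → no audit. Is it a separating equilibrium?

Under separation the VC infers type exactly: audit → well-connected (pays 145), no audit → unconnected (pays 59).
Well-connected: audit gives 145 − 28 = 117; no audit gives 59 − 5 = 54. No deviation. ✓
Unconnected: no audit gives 59 − 5 = 54; audit gives 145 − 123 = 22. No deviation. ✓
Both incentive constraints hold.

Yes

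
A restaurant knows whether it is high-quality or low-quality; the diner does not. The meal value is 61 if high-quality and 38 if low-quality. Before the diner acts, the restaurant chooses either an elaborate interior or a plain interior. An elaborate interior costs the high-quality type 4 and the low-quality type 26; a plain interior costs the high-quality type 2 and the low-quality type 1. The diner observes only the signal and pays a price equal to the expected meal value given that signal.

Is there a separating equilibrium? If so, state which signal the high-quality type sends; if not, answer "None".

Try high-quality → elaborate interior, low-quality → plain interior:
  Under separation the diner infers type exactly: elaborate interior → high-quality (pays 61), plain interior → low-quality (pays 38).
  High-quality: elaborate interior gives 61 − 4 = 57; plain interior gives 38 − 2 = 36. No deviation. ✓
  Low-quality: plain interior gives 38 − 1 = 37; elaborate interior gives 61 − 26 = 35. No deviation. ✓
Both hold — the high-quality type sends elaborate interior.

elaborate interior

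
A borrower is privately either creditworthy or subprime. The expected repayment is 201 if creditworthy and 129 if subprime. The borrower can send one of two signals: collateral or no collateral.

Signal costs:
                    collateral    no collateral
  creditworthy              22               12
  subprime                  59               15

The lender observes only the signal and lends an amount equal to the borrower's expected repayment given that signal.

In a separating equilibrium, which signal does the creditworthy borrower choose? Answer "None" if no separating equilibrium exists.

None

Try creditworthy → collateral, subprime → no collateral:
  Under separation the lender infers type exactly: collateral → creditworthy (pays 201), no collateral → subprime (pays 129).
  Creditworthy: collateral gives 201 − 22 = 179; no collateral gives 129 − 12 = 117. No deviation. ✓
  Subprime: no collateral gives 129 − 15 = 114; collateral gives 201 − 59 = 142. Would deviate. ✗
Try creditworthy → no collateral, subprime → collateral:
  Under separation the lender infers type exactly: no collateral → creditworthy (pays 201), collateral → subprime (pays 129).
  Creditworthy: no collateral gives 201 − 12 = 189; collateral gives 129 − 22 = 107. No deviation. ✓
  Subprime: collateral gives 129 − 59 = 70; no collateral gives 201 − 15 = 186. Would deviate. ✗
Neither assignment is incentive-compatible.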